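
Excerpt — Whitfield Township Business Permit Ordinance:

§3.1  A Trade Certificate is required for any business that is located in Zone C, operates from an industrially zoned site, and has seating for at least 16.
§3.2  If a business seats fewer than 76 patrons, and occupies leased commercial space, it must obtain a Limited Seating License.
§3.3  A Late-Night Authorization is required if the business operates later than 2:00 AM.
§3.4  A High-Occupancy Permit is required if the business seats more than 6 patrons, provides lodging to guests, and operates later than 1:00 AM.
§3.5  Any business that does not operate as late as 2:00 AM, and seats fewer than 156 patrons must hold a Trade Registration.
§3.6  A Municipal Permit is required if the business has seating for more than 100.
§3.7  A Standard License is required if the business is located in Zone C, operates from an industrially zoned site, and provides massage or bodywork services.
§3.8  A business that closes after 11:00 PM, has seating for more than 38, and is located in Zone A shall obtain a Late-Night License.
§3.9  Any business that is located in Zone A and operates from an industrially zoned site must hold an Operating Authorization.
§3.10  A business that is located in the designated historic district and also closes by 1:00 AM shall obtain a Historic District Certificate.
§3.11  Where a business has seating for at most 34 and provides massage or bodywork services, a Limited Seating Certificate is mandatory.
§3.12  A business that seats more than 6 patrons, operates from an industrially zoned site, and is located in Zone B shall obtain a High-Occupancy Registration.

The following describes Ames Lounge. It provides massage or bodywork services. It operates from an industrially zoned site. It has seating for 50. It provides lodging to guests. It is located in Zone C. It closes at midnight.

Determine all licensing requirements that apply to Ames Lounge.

Standard License, Trade Certificate, Trade Registration

§3.1 is located in Zone C; operates from an industrially zoned site; seating 50 ≥ 16 → Trade Certificate required.
§3.2 seating 50 < 76; operates from an industrially zoned site (not: occupies leased commercial space) → Limited Seating License not required.
§3.3 closes midnight, at/before 2:00 AM → Late-Night Authorization not required.
§3.4 seating 50 > 6; provides lodging to guests; closes midnight, at/before 1:00 AM → High-Occupancy Permit not required.
§3.5 closes midnight, at/before 2:00 AM; seating 50 < 156 → Trade Registration required.
§3.6 seating 50 ≤ 100 → Municipal Permit not required.
§3.7 is located in Zone C; operates from an industrially zoned site; provides massage or bodywork services → Standard License required.
§3.8 closes midnight, after 11:00 PM; seating 50 > 38; is located in Zone C (not: is located in Zone A) → Late-Night License not required.
§3.9 is located in Zone C (not: is located in Zone A); operates from an industrially zoned site → Operating Authorization not required.
§3.10 is located in Zone C (not: is located in the designated historic district); closes midnight, at/before 1:00 AM → Historic District Certificate not required.
§3.11 seating 50 > 34; provides massage or bodywork services → Limited Seating Certificate not required.
§3.12 seating 50 > 6; operates from an industrially zoned site; is located in Zone C (not: is located in Zone B) → High-Occupancy Registration not required.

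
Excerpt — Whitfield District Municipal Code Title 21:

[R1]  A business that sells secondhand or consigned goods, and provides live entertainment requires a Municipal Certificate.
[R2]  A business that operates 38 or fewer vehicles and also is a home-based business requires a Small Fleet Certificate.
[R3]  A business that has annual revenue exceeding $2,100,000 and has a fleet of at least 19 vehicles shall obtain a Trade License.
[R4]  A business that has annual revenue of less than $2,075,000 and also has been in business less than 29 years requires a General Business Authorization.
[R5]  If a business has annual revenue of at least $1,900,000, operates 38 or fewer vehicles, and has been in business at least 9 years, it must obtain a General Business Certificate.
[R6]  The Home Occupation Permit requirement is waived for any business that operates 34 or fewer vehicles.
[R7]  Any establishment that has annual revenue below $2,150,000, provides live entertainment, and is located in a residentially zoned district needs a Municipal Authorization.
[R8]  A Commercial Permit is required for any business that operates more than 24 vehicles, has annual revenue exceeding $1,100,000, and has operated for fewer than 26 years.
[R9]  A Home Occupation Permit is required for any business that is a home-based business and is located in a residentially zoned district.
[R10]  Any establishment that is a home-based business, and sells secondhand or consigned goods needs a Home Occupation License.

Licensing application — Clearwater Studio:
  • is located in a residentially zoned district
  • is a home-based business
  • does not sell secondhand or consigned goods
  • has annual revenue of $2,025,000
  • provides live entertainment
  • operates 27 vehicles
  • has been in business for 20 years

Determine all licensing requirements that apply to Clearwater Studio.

[R1] does not sell secondhand or consigned goods; provides live entertainment → Municipal Certificate not required.
[R2] vehicles 27 ≤ 38; is a home-based business → Small Fleet Certificate required.
[R3] revenue $2,025,000 ≤ $2,100,000; vehicles 27 ≥ 19 → Trade License not required.
[R4] revenue $2,025,000 < $2,075,000; years in business 20 < 29 → General Business Authorization required.
[R5] revenue $2,025,000 ≥ $1,900,000; vehicles 27 ≤ 38; years in business 20 ≥ 9 → General Business Certificate required.
[R6] vehicles 27 ≤ 34 → exempt from Home Occupation Permit.
[R7] revenue $2,025,000 < $2,150,000; provides live entertainment; is located in a residentially zoned district → Municipal Authorization required.
[R8] vehicles 27 > 24; revenue $2,025,000 > $1,100,000; years in business 20 < 26 → Commercial Permit required.
[R9] is a home-based business; is located in a residentially zoned district → Home Occupation Permit required.
[R10] is a home-based business; does not sell secondhand or consigned goods → Home Occupation License not required.

Commercial Permit, General Business Authorization, General Business Certificate, Municipal Authorization, Small Fleet Certificate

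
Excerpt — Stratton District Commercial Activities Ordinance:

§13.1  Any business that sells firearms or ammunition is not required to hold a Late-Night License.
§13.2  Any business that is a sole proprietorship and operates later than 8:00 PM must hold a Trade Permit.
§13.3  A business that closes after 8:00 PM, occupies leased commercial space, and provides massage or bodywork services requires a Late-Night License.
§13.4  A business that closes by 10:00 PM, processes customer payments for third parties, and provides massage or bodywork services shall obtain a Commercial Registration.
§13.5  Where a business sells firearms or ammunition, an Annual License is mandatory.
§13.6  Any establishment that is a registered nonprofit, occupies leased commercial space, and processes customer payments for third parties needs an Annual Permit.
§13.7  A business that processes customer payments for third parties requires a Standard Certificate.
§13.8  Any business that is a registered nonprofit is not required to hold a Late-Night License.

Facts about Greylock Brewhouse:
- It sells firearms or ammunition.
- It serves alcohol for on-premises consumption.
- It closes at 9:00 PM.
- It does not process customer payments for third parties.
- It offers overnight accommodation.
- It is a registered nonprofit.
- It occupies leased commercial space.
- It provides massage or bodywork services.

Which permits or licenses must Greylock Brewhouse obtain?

Annual License

§13.1 sells firearms or ammunition → exempt from Late-Night License.
§13.2 is a registered nonprofit (not: is a sole proprietorship); closes 9:00 PM, after 8:00 PM → Trade Permit not required.
§13.3 closes 9:00 PM, after 8:00 PM; occupies leased commercial space; provides massage or bodywork services → Late-Night License required.
§13.4 closes 9:00 PM, at/before 10:00 PM; does not process customer payments for third parties; provides massage or bodywork services → Commercial Registration not required.
§13.5 sells firearms or ammunition → Annual License required.
§13.6 is a registered nonprofit; occupies leased commercial space; does not process customer payments for third parties → Annual Permit not required.
§13.7 does not process customer payments for third parties → Standard Certificate not required.
§13.8 is a registered nonprofit → exempt from Late-Night License.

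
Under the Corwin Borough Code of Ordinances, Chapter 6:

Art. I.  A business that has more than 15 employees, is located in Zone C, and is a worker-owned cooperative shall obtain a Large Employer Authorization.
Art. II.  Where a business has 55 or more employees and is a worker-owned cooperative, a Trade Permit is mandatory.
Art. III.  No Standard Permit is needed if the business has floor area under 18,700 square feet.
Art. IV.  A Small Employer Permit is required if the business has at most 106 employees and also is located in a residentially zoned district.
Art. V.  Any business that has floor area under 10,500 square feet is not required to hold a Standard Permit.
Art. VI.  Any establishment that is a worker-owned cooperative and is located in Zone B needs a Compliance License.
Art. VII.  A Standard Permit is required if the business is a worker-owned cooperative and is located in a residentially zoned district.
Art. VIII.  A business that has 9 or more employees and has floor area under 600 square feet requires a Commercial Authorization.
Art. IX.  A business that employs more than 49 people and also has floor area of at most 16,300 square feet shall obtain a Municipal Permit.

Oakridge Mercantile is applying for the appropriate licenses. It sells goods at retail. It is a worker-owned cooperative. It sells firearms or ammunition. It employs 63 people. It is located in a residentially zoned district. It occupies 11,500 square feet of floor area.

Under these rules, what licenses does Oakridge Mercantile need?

Art. I. employees 63 > 15; is located in a residentially zoned district (not: is located in Zone C); is a worker-owned cooperative → Large Employer Authorization not required.
Art. II. employees 63 ≥ 55; is a worker-owned cooperative → Trade Permit required.
Art. III. floor area 11,500 square feet < 18,700 square feet → exempt from Standard Permit.
Art. IV. employees 63 ≤ 106; is located in a residentially zoned district → Small Employer Permit required.
Art. V. floor area 11,500 square feet ≥ 10,500 square feet → Standard Permit exemption does not apply.
Art. VI. is a worker-owned cooperative; is located in a residentially zoned district (not: is located in Zone B) → Compliance License not required.
Art. VII. is a worker-owned cooperative; is located in a residentially zoned district → Standard Permit required.
Art. VIII. employees 63 ≥ 9; floor area 11,500 square feet ≥ 600 square feet → Commercial Authorization not required.
Art. IX. employees 63 > 49; floor area 11,500 square feet ≤ 16,300 square feet → Municipal Permit required.

Municipal Permit, Small Employer Permit, Trade Permit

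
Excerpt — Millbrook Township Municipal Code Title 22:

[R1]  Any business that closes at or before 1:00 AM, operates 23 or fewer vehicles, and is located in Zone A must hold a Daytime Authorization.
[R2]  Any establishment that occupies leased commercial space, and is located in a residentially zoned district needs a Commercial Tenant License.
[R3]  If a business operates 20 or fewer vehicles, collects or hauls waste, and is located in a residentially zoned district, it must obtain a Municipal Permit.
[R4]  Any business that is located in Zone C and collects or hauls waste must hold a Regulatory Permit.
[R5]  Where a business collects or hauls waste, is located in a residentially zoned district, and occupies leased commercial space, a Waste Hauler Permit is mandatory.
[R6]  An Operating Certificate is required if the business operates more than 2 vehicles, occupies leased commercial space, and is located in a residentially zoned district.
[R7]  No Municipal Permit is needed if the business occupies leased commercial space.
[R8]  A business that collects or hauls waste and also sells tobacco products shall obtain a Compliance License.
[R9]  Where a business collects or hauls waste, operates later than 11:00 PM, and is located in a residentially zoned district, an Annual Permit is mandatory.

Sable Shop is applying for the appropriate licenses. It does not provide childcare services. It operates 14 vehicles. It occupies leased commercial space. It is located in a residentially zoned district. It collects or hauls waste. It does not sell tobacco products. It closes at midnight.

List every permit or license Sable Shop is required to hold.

[R1] closes midnight, at/before 1:00 AM; vehicles 14 ≤ 23; is located in a residentially zoned district (not: is located in Zone A) → Daytime Authorization not required.
[R2] occupies leased commercial space; is located in a residentially zoned district → Commercial Tenant License required.
[R3] vehicles 14 ≤ 20; collects or hauls waste; is located in a residentially zoned district → Municipal Permit required.
[R4] is located in a residentially zoned district (not: is located in Zone C); collects or hauls waste → Regulatory Permit not required.
[R5] collects or hauls waste; is located in a residentially zoned district; occupies leased commercial space → Waste Hauler Permit required.
[R6] vehicles 14 > 2; occupies leased commercial space; is located in a residentially zoned district → Operating Certificate required.
[R7] occupies leased commercial space → exempt from Municipal Permit.
[R8] collects or hauls waste; does not sell tobacco products → Compliance License not required.
[R9] collects or hauls waste; closes midnight, after 11:00 PM; is located in a residentially zoned district → Annual Permit required.

Annual Permit, Commercial Tenant License, Operating Certificate, Waste Hauler Permit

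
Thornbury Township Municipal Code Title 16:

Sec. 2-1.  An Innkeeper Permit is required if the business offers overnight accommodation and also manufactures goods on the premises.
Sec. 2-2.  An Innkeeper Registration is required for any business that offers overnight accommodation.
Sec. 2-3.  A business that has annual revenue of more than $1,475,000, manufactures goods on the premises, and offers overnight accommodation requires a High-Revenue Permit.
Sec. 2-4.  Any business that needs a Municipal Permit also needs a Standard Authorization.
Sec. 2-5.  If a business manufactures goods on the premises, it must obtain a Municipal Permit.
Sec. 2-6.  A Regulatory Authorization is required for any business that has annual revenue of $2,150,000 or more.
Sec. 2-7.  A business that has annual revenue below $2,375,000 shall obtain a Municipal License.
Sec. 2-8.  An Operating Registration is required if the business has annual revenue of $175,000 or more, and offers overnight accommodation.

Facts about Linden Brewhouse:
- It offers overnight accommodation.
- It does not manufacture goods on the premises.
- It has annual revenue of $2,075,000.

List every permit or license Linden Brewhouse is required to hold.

Sec. 2-1. offers overnight accommodation; does not manufacture goods on the premises → Innkeeper Permit not required.
Sec. 2-2. offers overnight accommodation → Innkeeper Registration required.
Sec. 2-3. revenue $2,075,000 > $1,475,000; does not manufacture goods on the premises; offers overnight accommodation → High-Revenue Permit not required.
Sec. 2-4. Municipal Permit is not required → no effect.
Sec. 2-5. does not manufacture goods on the premises → Municipal Permit not required.
Sec. 2-6. revenue $2,075,000 < $2,150,000 → Regulatory Authorization not required.
Sec. 2-7. revenue $2,075,000 < $2,375,000 → Municipal License required.
Sec. 2-8. revenue $2,075,000 ≥ $175,000; offers overnight accommodation → Operating Registration required.

Innkeeper Registration, Municipal License, Operating Registration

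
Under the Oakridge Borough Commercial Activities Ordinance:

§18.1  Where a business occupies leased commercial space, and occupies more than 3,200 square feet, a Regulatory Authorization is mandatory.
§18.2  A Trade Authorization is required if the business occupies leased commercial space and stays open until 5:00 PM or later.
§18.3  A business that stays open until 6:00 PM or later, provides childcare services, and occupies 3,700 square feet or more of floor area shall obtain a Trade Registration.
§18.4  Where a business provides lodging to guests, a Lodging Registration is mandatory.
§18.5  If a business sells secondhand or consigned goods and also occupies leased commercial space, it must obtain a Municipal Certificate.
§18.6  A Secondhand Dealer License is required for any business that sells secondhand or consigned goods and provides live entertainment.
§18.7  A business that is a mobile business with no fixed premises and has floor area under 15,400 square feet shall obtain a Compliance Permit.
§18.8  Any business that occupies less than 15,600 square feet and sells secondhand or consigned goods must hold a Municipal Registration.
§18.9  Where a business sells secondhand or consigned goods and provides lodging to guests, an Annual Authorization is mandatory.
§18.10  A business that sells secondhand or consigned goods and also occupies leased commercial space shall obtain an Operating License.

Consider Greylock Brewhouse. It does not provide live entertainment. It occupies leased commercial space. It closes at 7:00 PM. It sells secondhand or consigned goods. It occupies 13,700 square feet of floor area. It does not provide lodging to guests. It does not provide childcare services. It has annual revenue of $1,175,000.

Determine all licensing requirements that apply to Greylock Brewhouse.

§18.1 occupies leased commercial space; floor area 13,700 square feet > 3,200 square feet → Regulatory Authorization required.
§18.2 occupies leased commercial space; closes 7:00 PM, after 5:00 PM → Trade Authorization required.
§18.3 closes 7:00 PM, after 6:00 PM; does not provide childcare services; floor area 13,700 square feet ≥ 3,700 square feet → Trade Registration not required.
§18.4 does not provide lodging to guests → Lodging Registration not required.
§18.5 sells secondhand or consigned goods; occupies leased commercial space → Municipal Certificate required.
§18.6 sells secondhand or consigned goods; does not provide live entertainment → Secondhand Dealer License not required.
§18.7 occupies leased commercial space (not: is a mobile business with no fixed premises); floor area 13,700 square feet < 15,400 square feet → Compliance Permit not required.
§18.8 floor area 13,700 square feet < 15,600 square feet; sells secondhand or consigned goods → Municipal Registration required.
§18.9 sells secondhand or consigned goods; does not provide lodging to guests → Annual Authorization not required.
§18.10 sells secondhand or consigned goods; occupies leased commercial space → Operating License required.

Municipal Certificate, Municipal Registration, Operating License, Regulatory Authorization, Trade Authorization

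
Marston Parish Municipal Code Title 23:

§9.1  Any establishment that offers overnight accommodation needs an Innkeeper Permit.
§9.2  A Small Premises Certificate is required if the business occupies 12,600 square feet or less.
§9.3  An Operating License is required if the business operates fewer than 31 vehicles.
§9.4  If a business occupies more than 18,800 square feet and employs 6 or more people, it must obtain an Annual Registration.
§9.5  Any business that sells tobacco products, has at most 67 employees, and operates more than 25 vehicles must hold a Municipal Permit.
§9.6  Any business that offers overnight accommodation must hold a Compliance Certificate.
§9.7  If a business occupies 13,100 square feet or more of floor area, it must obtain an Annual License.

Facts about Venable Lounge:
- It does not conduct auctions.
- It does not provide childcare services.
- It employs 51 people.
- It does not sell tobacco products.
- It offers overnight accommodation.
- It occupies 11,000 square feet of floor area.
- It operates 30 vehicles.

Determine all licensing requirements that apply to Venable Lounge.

Compliance Certificate, Innkeeper Permit, Operating License, Small Premises Certificate

§9.1 offers overnight accommodation → Innkeeper Permit required.
§9.2 floor area 11,000 square feet ≤ 12,600 square feet → Small Premises Certificate required.
§9.3 vehicles 30 < 31 → Operating License required.
§9.4 floor area 11,000 square feet ≤ 18,800 square feet; employees 51 ≥ 6 → Annual Registration not required.
§9.5 does not sell tobacco products; employees 51 ≤ 67; vehicles 30 > 25 → Municipal Permit not required.
§9.6 offers overnight accommodation → Compliance Certificate required.
§9.7 floor area 11,000 square feet < 13,100 square feet → Annual License not required.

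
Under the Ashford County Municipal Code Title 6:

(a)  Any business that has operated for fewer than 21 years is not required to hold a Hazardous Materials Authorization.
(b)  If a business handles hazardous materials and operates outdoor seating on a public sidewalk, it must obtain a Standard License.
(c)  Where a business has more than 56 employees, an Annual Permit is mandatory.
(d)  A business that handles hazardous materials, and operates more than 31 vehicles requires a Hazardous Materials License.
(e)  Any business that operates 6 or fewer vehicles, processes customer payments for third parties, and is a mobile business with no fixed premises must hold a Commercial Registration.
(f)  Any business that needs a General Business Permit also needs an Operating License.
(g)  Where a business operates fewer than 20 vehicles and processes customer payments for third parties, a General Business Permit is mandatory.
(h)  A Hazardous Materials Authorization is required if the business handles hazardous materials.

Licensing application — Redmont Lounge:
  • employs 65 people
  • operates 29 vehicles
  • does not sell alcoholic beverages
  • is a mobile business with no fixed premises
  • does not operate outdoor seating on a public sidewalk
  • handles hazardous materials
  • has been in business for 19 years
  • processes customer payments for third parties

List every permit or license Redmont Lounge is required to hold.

(a) years in business 19 < 21 → exempt from Hazardous Materials Authorization.
(b) handles hazardous materials; does not operate outdoor seating on a public sidewalk → Standard License not required.
(c) employees 65 > 56 → Annual Permit required.
(d) handles hazardous materials; vehicles 29 ≤ 31 → Hazardous Materials License not required.
(e) vehicles 29 > 6; processes customer payments for third parties; is a mobile business with no fixed premises → Commercial Registration not required.
(f) General Business Permit is not required → no effect.
(g) vehicles 29 ≥ 20; processes customer payments for third parties → General Business Permit not required.
(h) handles hazardous materials → Hazardous Materials Authorization required.

Annual Permit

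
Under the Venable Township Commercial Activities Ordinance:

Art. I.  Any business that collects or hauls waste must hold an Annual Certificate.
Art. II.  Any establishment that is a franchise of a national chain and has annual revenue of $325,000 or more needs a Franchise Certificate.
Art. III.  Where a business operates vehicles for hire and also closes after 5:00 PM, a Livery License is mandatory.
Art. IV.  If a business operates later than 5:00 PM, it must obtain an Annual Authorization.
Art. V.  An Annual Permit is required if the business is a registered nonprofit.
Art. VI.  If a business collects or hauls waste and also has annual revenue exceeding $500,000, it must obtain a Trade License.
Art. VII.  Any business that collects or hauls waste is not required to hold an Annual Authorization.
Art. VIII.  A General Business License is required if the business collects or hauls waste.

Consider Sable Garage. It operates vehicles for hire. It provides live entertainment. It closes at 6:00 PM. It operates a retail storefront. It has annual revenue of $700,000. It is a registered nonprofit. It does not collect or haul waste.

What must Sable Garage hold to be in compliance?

Art. I. does not collect or haul waste → Annual Certificate not required.
Art. II. is a registered nonprofit (not: is a franchise of a national chain); revenue $700,000 ≥ $325,000 → Franchise Certificate not required.
Art. III. operates vehicles for hire; closes 6:00 PM, after 5:00 PM → Livery License required.
Art. IV. closes 6:00 PM, after 5:00 PM → Annual Authorization required.
Art. V. is a registered nonprofit → Annual Permit required.
Art. VI. does not collect or haul waste; revenue $700,000 > $500,000 → Trade License not required.
Art. VII. does not collect or haul waste → Annual Authorization exemption does not apply.
Art. VIII. does not collect or haul waste → General Business License not required.

Annual Authorization, Annual Permit, Livery License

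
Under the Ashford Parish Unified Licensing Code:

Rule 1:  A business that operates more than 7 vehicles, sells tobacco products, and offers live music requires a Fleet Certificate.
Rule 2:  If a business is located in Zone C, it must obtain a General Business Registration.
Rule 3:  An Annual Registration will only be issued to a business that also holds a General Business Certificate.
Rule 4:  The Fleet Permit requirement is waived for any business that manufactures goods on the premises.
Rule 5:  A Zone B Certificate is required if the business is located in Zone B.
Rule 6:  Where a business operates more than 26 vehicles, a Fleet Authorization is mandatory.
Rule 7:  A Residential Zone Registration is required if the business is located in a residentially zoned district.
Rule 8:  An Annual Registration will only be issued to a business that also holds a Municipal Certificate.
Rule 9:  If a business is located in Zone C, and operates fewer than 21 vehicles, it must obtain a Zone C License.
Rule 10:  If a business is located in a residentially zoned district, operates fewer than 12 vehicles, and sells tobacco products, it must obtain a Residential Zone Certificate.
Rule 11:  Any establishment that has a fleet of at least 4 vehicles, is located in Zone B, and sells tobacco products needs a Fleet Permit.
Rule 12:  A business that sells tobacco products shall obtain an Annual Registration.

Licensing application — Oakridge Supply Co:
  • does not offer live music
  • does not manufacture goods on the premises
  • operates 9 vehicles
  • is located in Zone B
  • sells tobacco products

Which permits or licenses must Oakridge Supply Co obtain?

Annual Registration, Fleet Permit, General Business Certificate, Municipal Certificate, Zone B Certificate

Rule 1: vehicles 9 > 7; sells tobacco products; does not offer live music → Fleet Certificate not required.
Rule 2: is located in Zone B (not: is located in Zone C) → General Business Registration not required.
Rule 3: Annual Registration is required → General Business Certificate also required.
Rule 4: does not manufacture goods on the premises → Fleet Permit exemption does not apply.
Rule 5: is located in Zone B → Zone B Certificate required.
Rule 6: vehicles 9 ≤ 26 → Fleet Authorization not required.
Rule 7: is located in Zone B (not: is located in a residentially zoned district) → Residential Zone Registration not required.
Rule 8: Annual Registration is required → Municipal Certificate also required.
Rule 9: is located in Zone B (not: is located in Zone C); vehicles 9 < 21 → Zone C License not required.
Rule 10: is located in Zone B (not: is located in a residentially zoned district); vehicles 9 < 12; sells tobacco products → Residential Zone Certificate not required.
Rule 11: vehicles 9 ≥ 4; is located in Zone B; sells tobacco products → Fleet Permit required.
Rule 12: sells tobacco products → Annual Registration required.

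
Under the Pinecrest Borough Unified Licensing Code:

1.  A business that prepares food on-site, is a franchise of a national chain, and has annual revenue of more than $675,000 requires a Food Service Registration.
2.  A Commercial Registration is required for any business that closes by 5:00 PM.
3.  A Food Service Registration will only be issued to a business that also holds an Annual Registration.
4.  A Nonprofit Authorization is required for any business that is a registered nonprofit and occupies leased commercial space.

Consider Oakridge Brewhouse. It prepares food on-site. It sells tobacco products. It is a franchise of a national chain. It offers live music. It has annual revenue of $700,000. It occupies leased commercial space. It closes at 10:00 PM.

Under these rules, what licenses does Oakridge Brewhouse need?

1. prepares food on-site; is a franchise of a national chain; revenue $700,000 > $675,000 → Food Service Registration required.
2. closes 10:00 PM, after 5:00 PM → Commercial Registration not required.
3. Food Service Registration is required → Annual Registration also required.
4. is a franchise of a national chain (not: is a registered nonprofit); occupies leased commercial space → Nonprofit Authorization not required.

Annual Registration, Food Service Registration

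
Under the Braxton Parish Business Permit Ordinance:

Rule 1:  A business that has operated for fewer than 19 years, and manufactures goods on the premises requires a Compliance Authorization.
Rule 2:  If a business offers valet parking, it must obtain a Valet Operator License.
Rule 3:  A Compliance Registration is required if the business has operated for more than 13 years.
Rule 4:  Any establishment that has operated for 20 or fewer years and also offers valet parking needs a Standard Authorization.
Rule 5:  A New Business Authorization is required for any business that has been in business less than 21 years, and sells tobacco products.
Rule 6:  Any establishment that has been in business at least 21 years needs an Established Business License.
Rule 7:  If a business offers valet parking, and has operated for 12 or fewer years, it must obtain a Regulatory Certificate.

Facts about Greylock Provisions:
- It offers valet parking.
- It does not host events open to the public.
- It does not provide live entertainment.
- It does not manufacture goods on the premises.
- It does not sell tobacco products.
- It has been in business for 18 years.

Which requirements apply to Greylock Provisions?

Compliance Registration, Standard Authorization, Valet Operator License

Rule 1: years in business 18 < 19; does not manufacture goods on the premises → Compliance Authorization not required.
Rule 2: offers valet parking → Valet Operator License required.
Rule 3: years in business 18 > 13 → Compliance Registration required.
Rule 4: years in business 18 ≤ 20; offers valet parking → Standard Authorization required.
Rule 5: years in business 18 < 21; does not sell tobacco products → New Business Authorization not required.
Rule 6: years in business 18 < 21 → Established Business License not required.
Rule 7: offers valet parking; years in business 18 > 12 → Regulatory Certificate not required.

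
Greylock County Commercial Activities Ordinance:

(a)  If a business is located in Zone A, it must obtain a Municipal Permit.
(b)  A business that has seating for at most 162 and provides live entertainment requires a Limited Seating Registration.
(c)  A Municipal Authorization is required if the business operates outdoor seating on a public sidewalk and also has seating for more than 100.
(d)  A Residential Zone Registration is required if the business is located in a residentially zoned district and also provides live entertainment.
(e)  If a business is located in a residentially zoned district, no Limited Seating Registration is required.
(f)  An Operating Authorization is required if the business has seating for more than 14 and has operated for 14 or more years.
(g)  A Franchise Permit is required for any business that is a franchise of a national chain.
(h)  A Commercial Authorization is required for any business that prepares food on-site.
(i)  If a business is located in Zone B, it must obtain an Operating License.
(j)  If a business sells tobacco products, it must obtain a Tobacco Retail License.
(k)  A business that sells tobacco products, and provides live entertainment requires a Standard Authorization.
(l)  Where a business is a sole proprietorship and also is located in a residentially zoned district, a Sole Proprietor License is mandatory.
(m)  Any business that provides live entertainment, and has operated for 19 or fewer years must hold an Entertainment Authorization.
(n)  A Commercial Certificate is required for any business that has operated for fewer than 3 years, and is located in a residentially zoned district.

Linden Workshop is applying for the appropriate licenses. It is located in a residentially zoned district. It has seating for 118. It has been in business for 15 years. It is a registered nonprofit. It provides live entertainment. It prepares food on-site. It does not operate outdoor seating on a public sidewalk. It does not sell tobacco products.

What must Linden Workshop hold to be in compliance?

Commercial Authorization, Entertainment Authorization, Operating Authorization, Residential Zone Registration

(a) is located in a residentially zoned district (not: is located in Zone A) → Municipal Permit not required.
(b) seating 118 ≤ 162; provides live entertainment → Limited Seating Registration required.
(c) does not operate outdoor seating on a public sidewalk; seating 118 > 100 → Municipal Authorization not required.
(d) is located in a residentially zoned district; provides live entertainment → Residential Zone Registration required.
(e) is located in a residentially zoned district → exempt from Limited Seating Registration.
(f) seating 118 > 14; years in business 15 ≥ 14 → Operating Authorization required.
(g) is a registered nonprofit (not: is a franchise of a national chain) → Franchise Permit not required.
(h) prepares food on-site → Commercial Authorization required.
(i) is located in a residentially zoned district (not: is located in Zone B) → Operating License not required.
(j) does not sell tobacco products → Tobacco Retail License not required.
(k) does not sell tobacco products; provides live entertainment → Standard Authorization not required.
(l) is a registered nonprofit (not: is a sole proprietorship); is located in a residentially zoned district → Sole Proprietor License not required.
(m) provides live entertainment; years in business 15 ≤ 19 → Entertainment Authorization required.
(n) years in business 15 ≥ 3; is located in a residentially zoned district → Commercial Certificate not required.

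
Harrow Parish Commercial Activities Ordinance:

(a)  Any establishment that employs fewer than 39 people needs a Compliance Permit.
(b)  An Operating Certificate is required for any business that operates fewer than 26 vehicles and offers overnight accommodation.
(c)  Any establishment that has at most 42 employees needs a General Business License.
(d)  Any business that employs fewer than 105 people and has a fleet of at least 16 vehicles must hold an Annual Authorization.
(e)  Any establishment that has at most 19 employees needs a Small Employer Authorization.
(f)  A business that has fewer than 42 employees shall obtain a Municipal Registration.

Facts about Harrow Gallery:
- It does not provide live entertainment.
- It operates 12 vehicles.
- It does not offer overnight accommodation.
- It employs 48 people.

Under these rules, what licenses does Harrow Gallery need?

None

(a) employees 48 ≥ 39 → Compliance Permit not required.
(b) vehicles 12 < 26; does not offer overnight accommodation → Operating Certificate not required.
(c) employees 48 > 42 → General Business License not required.
(d) employees 48 < 105; vehicles 12 < 16 → Annual Authorization not required.
(e) employees 48 > 19 → Small Employer Authorization not required.
(f) employees 48 ≥ 42 → Municipal Registration not required.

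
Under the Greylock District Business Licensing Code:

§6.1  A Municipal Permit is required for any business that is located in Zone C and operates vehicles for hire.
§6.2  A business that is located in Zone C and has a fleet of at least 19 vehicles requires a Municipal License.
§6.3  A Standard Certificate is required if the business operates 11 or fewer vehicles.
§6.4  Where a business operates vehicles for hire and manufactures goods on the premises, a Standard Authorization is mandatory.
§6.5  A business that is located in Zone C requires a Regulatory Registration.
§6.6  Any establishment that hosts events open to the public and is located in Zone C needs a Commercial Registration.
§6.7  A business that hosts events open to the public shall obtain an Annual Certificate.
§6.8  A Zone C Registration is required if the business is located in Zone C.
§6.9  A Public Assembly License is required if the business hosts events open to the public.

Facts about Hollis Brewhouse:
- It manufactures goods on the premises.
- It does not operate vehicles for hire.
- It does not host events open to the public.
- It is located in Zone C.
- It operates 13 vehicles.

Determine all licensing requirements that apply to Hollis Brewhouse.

§6.1 is located in Zone C; does not operate vehicles for hire → Municipal Permit not required.
§6.2 is located in Zone C; vehicles 13 < 19 → Municipal License not required.
§6.3 vehicles 13 > 11 → Standard Certificate not required.
§6.4 does not operate vehicles for hire; manufactures goods on the premises → Standard Authorization not required.
§6.5 is located in Zone C → Regulatory Registration required.
§6.6 does not host events open to the public; is located in Zone C → Commercial Registration not required.
§6.7 does not host events open to the public → Annual Certificate not required.
§6.8 is located in Zone C → Zone C Registration required.
§6.9 does not host events open to the public → Public Assembly License not required.

Regulatory Registration, Zone C Registration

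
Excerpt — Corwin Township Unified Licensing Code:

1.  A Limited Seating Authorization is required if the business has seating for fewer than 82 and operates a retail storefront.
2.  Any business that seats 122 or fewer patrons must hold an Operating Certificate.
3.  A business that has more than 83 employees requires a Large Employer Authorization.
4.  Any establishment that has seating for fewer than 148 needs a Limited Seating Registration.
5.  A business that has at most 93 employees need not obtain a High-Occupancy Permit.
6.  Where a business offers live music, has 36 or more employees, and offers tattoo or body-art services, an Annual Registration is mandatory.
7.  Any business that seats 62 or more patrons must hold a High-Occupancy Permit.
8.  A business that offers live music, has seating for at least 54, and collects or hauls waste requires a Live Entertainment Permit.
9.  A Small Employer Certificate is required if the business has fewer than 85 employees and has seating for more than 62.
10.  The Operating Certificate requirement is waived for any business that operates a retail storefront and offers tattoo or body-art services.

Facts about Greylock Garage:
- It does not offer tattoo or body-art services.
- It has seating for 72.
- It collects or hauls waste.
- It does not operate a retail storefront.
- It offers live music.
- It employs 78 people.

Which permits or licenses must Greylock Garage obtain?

Limited Seating Registration, Live Entertainment Permit, Operating Certificate, Small Employer Certificate

1. seating 72 < 82; does not operate a retail storefront → Limited Seating Authorization not required.
2. seating 72 ≤ 122 → Operating Certificate required.
3. employees 78 ≤ 83 → Large Employer Authorization not required.
4. seating 72 < 148 → Limited Seating Registration required.
5. employees 78 ≤ 93 → exempt from High-Occupancy Permit.
6. offers live music; employees 78 ≥ 36; does not offer tattoo or body-art services → Annual Registration not required.
7. seating 72 ≥ 62 → High-Occupancy Permit required.
8. offers live music; seating 72 ≥ 54; collects or hauls waste → Live Entertainment Permit required.
9. employees 78 < 85; seating 72 > 62 → Small Employer Certificate required.
10. does not operate a retail storefront; does not offer tattoo or body-art services → Operating Certificate exemption does not apply.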